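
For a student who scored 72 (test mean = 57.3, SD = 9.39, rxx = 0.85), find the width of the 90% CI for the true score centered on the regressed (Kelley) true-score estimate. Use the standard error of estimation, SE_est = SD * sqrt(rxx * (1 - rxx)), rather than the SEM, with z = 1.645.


True score estimate = 0.85*72 + 0.15*57.3 = 69.795
SE_est = SD * sqrt(rxx * (1 - rxx)) = 9.39 * sqrt(0.85 * 0.15) = 9.39 * sqrt(0.1275) = 3.352901
CI = T_est +/- z * SE_est, so width = 2 * z * SE_est = 2 * 1.645 * 3.352901
Width = 11.031

11.031


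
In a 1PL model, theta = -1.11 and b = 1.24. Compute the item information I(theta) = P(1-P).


P = 1/(1+exp(-(-1.11-1.24))) = 0.0871
I = P*(1-P) = 0.0871 * 0.9129
I = 0.0795

0.0795


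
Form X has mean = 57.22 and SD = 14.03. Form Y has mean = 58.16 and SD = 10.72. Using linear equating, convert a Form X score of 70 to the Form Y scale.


slope = SD_Y / SD_X = 10.72 / 14.03 ~ 0.7641
intercept = mean_Y - slope * mean_X = 58.16 - (10.72 / 14.03) * 57.22 ~ 14.4395
Y = slope * X + intercept. To avoid rounding drift from the rounded slope/intercept, evaluate the equivalent form Y = mean_Y + SD_Y * (X - mean_X) / SD_X at full precision:
Y = 58.16 + 10.72 * (70 - 57.22) / 14.03
Y = 58.16 + 10.72 * 12.78 / 14.03
Y = 58.16 + 137.0016 / 14.03
Y = 58.16 + 9.7649
Y = 67.9249

67.9249


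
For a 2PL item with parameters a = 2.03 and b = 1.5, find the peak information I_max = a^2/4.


For 2PL, max info at theta = b = 1.5
I_max = a^2 / 4 = 2.03^2 / 4
= 4.1209 / 4
I_max = 1.0302

1.0302


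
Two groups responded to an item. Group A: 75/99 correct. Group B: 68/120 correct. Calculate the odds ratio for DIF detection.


Odds_A = 75/24 = 3.125
Odds_B = 68/52 = 1.3077
OR = Odds_A / Odds_B = 3.125 / 1.3077
Exactly, OR = (75 * 52) / (24 * 68) = 3900 / 1632
OR = 2.3897

2.3897


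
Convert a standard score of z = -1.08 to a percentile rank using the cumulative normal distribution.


CDF(z) = 0.5 * (1 + erf(z/sqrt(2)))
erf(-0.7637) = -0.7199
CDF = 0.1401
Percentile rank = 0.1401 * 100 = 14.01

14.01


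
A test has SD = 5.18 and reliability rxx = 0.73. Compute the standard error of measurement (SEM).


SEM = SD * sqrt(1 - rxx)
SEM = 5.18 * sqrt(1 - 0.73)
SEM = 5.18 * sqrt(0.27) = 5.18 * 0.519615
SEM = 2.6916

2.6916


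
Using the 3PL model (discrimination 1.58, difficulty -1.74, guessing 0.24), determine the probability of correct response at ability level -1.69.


logit = 1.58*(-1.69 - -1.74) = 0.079
P* = 1/(1 + exp(-0.079)) = 0.5197
P = 0.24 + (1 - 0.24) * 0.5197
P = 0.635

0.635


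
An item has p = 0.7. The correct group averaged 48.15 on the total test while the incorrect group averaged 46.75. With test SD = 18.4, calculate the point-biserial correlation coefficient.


q = 1 - p = 0.3
rpb = ((M1 - M0) / SD) * sqrt(p * q)
rpb = ((48.15 - 46.75) / 18.4) * sqrt(0.7 * 0.3)
rpb = 0.0349

0.0349


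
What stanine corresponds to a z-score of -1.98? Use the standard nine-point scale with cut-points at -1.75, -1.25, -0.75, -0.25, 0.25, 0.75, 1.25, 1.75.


Stanine boundaries: [-1.75, -1.25, -0.75, -0.25, 0.25, 0.75, 1.25, 1.75]
z = -1.98
Check each boundary:
  z < -1.75
  z < -1.25
  z < -0.75
  z < -0.25
  z < 0.25
  z < 0.75
  z < 1.25
  z < 1.75
Highest qualifying boundary gives stanine = 1

1


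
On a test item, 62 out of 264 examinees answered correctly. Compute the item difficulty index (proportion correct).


Item difficulty p = number correct / total examinees
p = 62 / 264
p = 0.2348

0.2348


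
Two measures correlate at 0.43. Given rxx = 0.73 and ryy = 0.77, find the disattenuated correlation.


r_corrected = rxy / sqrt(rxx * ryy)
= 0.43 / sqrt(0.73 * 0.77)
= 0.43 / sqrt(0.5621)
= 0.43 / 0.749733
r_corrected = 0.5735

0.5735


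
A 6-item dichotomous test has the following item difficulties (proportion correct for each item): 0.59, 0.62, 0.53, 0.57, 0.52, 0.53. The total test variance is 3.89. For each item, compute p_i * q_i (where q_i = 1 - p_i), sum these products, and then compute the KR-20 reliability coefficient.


For each item, compute p_i * q_i:
  Item 1: 0.59 * 0.41 = 0.2419
  Item 2: 0.62 * 0.38 = 0.2356
  Item 3: 0.53 * 0.47 = 0.2491
  Item 4: 0.57 * 0.43 = 0.2451
  Item 5: 0.52 * 0.48 = 0.2496
  Item 6: 0.53 * 0.47 = 0.2491
Sum(p_i * q_i) = 0.2419 + 0.2356 + 0.2491 + 0.2451 + 0.2496 + 0.2491 = 1.4704
KR-20 = (k/(k-1)) * (1 - Sum(p_i*q_i) / Var_total)
= (6/5) * (1 - 1.4704/3.89)
= 1.2 * 0.622
KR-20 = 0.7464

0.7464


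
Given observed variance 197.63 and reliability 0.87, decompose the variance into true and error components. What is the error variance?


var_true = rxx * var_obs = 0.87 * 197.63 = 171.9381
var_error = var_obs - var_true
var_error = 197.63 - 171.9381
var_error = 25.6919

25.6919


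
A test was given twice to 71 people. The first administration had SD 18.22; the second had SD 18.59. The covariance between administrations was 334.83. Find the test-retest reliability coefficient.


r = cov(X,Y) / (SD_X * SD_Y)
r = 334.83 / (18.22 * 18.59)
r = 334.83 / 338.7098
r = 0.9885

0.9885


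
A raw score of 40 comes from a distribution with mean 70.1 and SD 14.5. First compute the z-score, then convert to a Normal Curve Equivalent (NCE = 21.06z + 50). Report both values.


z = (X - mean) / SD = (40 - 70.1) / 14.5
z = -30.1 / 14.5
z = -2.0759
NCE = NCE = 21.06z + 50
Carry z at full precision (z = -30.1 / 14.5) into the conversion:
NCE = 21.06 * (-30.1 / 14.5) + 50 = -633.906 / 14.5 + 50
NCE = -43.7177 + 50
NCE = 6.2823

6.2823


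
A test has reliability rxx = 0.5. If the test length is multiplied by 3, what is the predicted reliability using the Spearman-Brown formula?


r_new = (n * rxx) / (1 + (n-1) * rxx)
r_new = (3 * 0.5) / (1 + 2 * 0.5)
r_new = 1.5 / 2.0
r_new = 0.75

0.75


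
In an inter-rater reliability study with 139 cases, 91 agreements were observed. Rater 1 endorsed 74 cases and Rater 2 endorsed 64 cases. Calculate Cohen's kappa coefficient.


P_o = 91/139 = 0.654676
P_e = (74*64 + 65*75) / 19321 = 0.497438
kappa = (P_o - P_e) / (1 - P_e)
kappa = (0.654676 - 0.497438) / (1 - 0.497438)
kappa = 0.3129

0.3129


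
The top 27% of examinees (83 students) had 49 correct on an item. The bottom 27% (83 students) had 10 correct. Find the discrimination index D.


p_upper = 49/83 = 0.5904
p_lower = 10/83 = 0.1205
D = 0.5904 - 0.1205 = 0.4699

0.4699


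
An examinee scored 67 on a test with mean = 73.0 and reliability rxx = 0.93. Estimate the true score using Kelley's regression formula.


T_est = rxx * X + (1 - rxx) * mean
T_est = 0.93 * 67 + 0.07 * 73.0
T_est = 62.31 + 5.11
T_est = 67.42

67.42


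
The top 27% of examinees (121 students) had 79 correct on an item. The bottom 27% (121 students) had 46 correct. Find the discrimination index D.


p_upper = 79/121 = 0.6529
p_lower = 46/121 = 0.3802
D = 0.6529 - 0.3802 = 0.2727

0.2727


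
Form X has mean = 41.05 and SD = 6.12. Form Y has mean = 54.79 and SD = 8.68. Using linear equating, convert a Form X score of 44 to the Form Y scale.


slope = SD_Y / SD_X = 8.68 / 6.12 ~ 1.4183
intercept = mean_Y - slope * mean_X = 54.79 - (8.68 / 6.12) * 41.05 ~ -3.4312
Y = slope * X + intercept. To avoid rounding drift from the rounded slope/intercept, evaluate the equivalent form Y = mean_Y + SD_Y * (X - mean_X) / SD_X at full precision:
Y = 54.79 + 8.68 * (44 - 41.05) / 6.12
Y = 54.79 + 8.68 * 2.95 / 6.12
Y = 54.79 + 25.606 / 6.12
Y = 54.79 + 4.184
Y = 58.974

58.974


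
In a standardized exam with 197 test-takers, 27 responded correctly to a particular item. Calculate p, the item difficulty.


Item difficulty p = number correct / total examinees
p = 27 / 197
p = 0.1371

0.1371


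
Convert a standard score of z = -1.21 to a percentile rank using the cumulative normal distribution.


CDF(z) = 0.5 * (1 + erf(z/sqrt(2)))
erf(-0.8556) = -0.7737
CDF = 0.1131
Percentile rank = 0.1131 * 100 = 11.31

11.31


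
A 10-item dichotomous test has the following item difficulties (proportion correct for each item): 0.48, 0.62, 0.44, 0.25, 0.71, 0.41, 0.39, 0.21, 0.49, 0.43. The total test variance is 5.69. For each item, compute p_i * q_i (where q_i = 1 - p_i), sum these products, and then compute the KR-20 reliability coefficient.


For each item, compute p_i * q_i:
  Item 1: 0.48 * 0.52 = 0.2496
  Item 2: 0.62 * 0.38 = 0.2356
  Item 3: 0.44 * 0.56 = 0.2464
  Item 4: 0.25 * 0.75 = 0.1875
  Item 5: 0.71 * 0.29 = 0.2059
  Item 6: 0.41 * 0.59 = 0.2419
  Item 7: 0.39 * 0.61 = 0.2379
  Item 8: 0.21 * 0.79 = 0.1659
  Item 9: 0.49 * 0.51 = 0.2499
  Item 10: 0.43 * 0.57 = 0.2451
Sum(p_i * q_i) = 0.2496 + 0.2356 + 0.2464 + 0.1875 + 0.2059 + 0.2419 + 0.2379 + 0.1659 + 0.2499 + 0.2451 = 2.2657
KR-20 = (k/(k-1)) * (1 - Sum(p_i*q_i) / Var_total)
= (10/9) * (1 - 2.2657/5.69)
= 1.1111 * 0.6018
KR-20 = 0.6687

0.6687


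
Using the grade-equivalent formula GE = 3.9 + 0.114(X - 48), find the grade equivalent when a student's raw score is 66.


raw - median = 66 - 48 = 18
slope * diff = 0.114 * 18 = 2.052
GE = 3.9 + 2.052
GE = 5.952

5.952


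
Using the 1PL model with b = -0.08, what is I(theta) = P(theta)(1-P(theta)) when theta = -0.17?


P = 1/(1+exp(-(-0.17--0.08))) = 0.4775
I = P*(1-P) = 0.4775 * 0.5225
I = 0.2495

0.2495


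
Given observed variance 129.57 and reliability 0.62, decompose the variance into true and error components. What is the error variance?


var_true = rxx * var_obs = 0.62 * 129.57 = 80.3334
var_error = var_obs - var_true
var_error = 129.57 - 80.3334
var_error = 49.2366

49.2366


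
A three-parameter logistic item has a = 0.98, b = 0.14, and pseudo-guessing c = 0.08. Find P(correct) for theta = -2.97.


logit = 0.98*(-2.97 - 0.14) = -3.0478
P* = 1/(1 + exp(--3.0478)) = 0.0453
P = 0.08 + (1 - 0.08) * 0.0453
P = 0.1217

0.1217


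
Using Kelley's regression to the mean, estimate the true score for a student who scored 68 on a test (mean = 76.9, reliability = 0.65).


T_est = rxx * X + (1 - rxx) * mean
T_est = 0.65 * 68 + 0.35 * 76.9
T_est = 44.2 + 26.915
T_est = 71.115

71.115


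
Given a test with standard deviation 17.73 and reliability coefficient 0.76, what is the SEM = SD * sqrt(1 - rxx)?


SEM = SD * sqrt(1 - rxx)
SEM = 17.73 * sqrt(1 - 0.76)
SEM = 17.73 * sqrt(0.24) = 17.73 * 0.489898
SEM = 8.6859

8.6859


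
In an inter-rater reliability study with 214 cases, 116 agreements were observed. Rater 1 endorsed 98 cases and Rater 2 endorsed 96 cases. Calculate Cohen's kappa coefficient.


P_o = 116/214 = 0.542056
P_e = (98*96 + 116*118) / 45796 = 0.504324
kappa = (P_o - P_e) / (1 - P_e)
kappa = (0.542056 - 0.504324) / (1 - 0.504324)
kappa = 0.0761

0.0761


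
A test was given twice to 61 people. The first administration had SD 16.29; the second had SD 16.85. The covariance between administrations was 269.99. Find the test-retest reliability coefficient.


r = cov(X,Y) / (SD_X * SD_Y)
r = 269.99 / (16.29 * 16.85)
r = 269.99 / 274.4865
r = 0.9836

0.9836


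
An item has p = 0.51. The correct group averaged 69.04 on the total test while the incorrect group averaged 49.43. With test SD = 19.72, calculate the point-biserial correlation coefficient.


q = 1 - p = 0.49
rpb = ((M1 - M0) / SD) * sqrt(p * q)
rpb = ((69.04 - 49.43) / 19.72) * sqrt(0.51 * 0.49)
rpb = 0.4971

0.4971


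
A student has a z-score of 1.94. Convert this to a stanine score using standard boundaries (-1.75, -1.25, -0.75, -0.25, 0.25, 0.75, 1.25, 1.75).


Stanine boundaries: [-1.75, -1.25, -0.75, -0.25, 0.25, 0.75, 1.25, 1.75]
z = 1.94
Check each boundary:
  z >= -1.75 -> could be stanine 2
  z >= -1.25 -> could be stanine 3
  z >= -0.75 -> could be stanine 4
  z >= -0.25 -> could be stanine 5
  z >= 0.25 -> could be stanine 6
  z >= 0.75 -> could be stanine 7
  z >= 1.25 -> could be stanine 8
  z >= 1.75 -> could be stanine 9
Highest qualifying boundary gives stanine = 9

9


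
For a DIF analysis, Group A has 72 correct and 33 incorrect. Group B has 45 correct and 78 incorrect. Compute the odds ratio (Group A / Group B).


Odds_A = 72/33 = 2.1818
Odds_B = 45/78 = 0.5769
OR = Odds_A / Odds_B = 2.1818 / 0.5769
Exactly, OR = (72 * 78) / (33 * 45) = 5616 / 1485
OR = 3.7818

3.7818


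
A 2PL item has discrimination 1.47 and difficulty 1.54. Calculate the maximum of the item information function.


For 2PL, max info at theta = b = 1.54
I_max = a^2 / 4 = 1.47^2 / 4
= 2.1609 / 4
I_max = 0.5402

0.5402


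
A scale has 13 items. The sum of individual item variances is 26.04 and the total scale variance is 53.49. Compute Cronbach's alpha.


alpha = (k/(k-1)) * (1 - sum(si^2)/s_total^2)
= (13/12) * (1 - 26.04/53.49)
alpha = 0.5559

0.5559


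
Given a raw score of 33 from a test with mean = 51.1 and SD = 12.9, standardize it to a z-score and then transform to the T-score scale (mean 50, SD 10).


z = (X - mean) / SD = (33 - 51.1) / 12.9
z = -18.1 / 12.9
z = -1.4031
T-score = T = 50 + 10z
Carry z at full precision (z = -18.1 / 12.9) into the conversion:
T-score = 50 + 10 * (-18.1 / 12.9) = 50 + -181 / 12.9
T-score = 50 + -14.031
T-score = 35.969

35.969


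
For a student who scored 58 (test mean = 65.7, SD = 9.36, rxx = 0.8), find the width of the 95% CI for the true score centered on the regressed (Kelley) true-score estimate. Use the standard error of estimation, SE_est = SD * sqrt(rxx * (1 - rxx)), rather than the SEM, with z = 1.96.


True score estimate = 0.8*58 + 0.2*65.7 = 59.54
SE_est = SD * sqrt(rxx * (1 - rxx)) = 9.36 * sqrt(0.8 * 0.2) = 9.36 * sqrt(0.16) = 3.744
CI = T_est +/- z * SE_est, so width = 2 * z * SE_est = 2 * 1.96 * 3.744
Width = 14.6765

14.6765


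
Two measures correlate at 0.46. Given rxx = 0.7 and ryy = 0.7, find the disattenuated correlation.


r_corrected = rxy / sqrt(rxx * ryy)
= 0.46 / sqrt(0.7 * 0.7)
= 0.46 / sqrt(0.49)
= 0.46 / 0.7
r_corrected = 0.6571

0.6571


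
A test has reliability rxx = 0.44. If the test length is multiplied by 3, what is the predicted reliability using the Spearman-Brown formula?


r_new = (n * rxx) / (1 + (n-1) * rxx)
r_new = (3 * 0.44) / (1 + 2 * 0.44)
r_new = 1.32 / 1.88
r_new = 0.7021

0.7021


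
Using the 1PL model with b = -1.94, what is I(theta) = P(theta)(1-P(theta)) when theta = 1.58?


P = 1/(1+exp(-(1.58--1.94))) = 0.9713
I = P*(1-P) = 0.9713 * 0.0287
I = 0.0279

0.0279


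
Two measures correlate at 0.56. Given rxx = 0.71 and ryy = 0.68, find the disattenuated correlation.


r_corrected = rxy / sqrt(rxx * ryy)
= 0.56 / sqrt(0.71 * 0.68)
= 0.56 / sqrt(0.4828)
= 0.56 / 0.694838
r_corrected = 0.8059

0.8059


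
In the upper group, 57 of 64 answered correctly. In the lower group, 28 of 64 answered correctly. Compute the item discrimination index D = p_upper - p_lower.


p_upper = 57/64 = 0.8906
p_lower = 28/64 = 0.4375
D = 0.8906 - 0.4375 = 0.4531

0.4531


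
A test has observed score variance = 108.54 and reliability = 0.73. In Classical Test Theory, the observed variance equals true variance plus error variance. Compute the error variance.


var_true = rxx * var_obs = 0.73 * 108.54 = 79.2342
var_error = var_obs - var_true
var_error = 108.54 - 79.2342
var_error = 29.3058

29.3058


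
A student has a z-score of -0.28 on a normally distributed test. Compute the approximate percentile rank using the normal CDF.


CDF(z) = 0.5 * (1 + erf(z/sqrt(2)))
erf(-0.198) = -0.2205
CDF = 0.3897
Percentile rank = 0.3897 * 100 = 38.97

38.97


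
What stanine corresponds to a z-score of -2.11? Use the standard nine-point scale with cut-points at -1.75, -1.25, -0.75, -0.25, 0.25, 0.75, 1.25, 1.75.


Stanine boundaries: [-1.75, -1.25, -0.75, -0.25, 0.25, 0.75, 1.25, 1.75]
z = -2.11
Check each boundary:
  z < -1.75
  z < -1.25
  z < -0.75
  z < -0.25
  z < 0.25
  z < 0.75
  z < 1.25
  z < 1.75
Highest qualifying boundary gives stanine = 1

1


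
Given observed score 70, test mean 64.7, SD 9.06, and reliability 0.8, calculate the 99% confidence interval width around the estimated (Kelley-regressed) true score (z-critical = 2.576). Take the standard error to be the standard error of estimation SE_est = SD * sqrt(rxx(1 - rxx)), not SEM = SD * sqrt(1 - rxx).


True score estimate = 0.8*70 + 0.2*64.7 = 68.94
SE_est = SD * sqrt(rxx * (1 - rxx)) = 9.06 * sqrt(0.8 * 0.2) = 9.06 * sqrt(0.16) = 3.624
CI = T_est +/- z * SE_est, so width = 2 * z * SE_est = 2 * 2.576 * 3.624
Width = 18.6708

18.6708


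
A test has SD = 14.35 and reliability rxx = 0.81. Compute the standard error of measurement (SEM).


SEM = SD * sqrt(1 - rxx)
SEM = 14.35 * sqrt(1 - 0.81)
SEM = 14.35 * sqrt(0.19) = 14.35 * 0.43589
SEM = 6.255

6.255


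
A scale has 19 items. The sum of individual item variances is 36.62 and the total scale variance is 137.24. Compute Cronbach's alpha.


alpha = (k/(k-1)) * (1 - sum(si^2)/s_total^2)
= (19/18) * (1 - 36.62/137.24)
alpha = 0.7739

0.7739


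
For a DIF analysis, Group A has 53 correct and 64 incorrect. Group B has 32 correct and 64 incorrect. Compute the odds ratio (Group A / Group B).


Odds_A = 53/64 = 0.8281
Odds_B = 32/64 = 0.5
OR = Odds_A / Odds_B = 0.8281 / 0.5
Exactly, OR = (53 * 64) / (64 * 32) = 3392 / 2048
OR = 1.6562

1.6562


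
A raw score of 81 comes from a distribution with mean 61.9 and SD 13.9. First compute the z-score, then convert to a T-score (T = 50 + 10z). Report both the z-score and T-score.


z = (X - mean) / SD = (81 - 61.9) / 13.9
z = 19.1 / 13.9
z = 1.3741
T-score = T = 50 + 10z
Carry z at full precision (z = 19.1 / 13.9) into the conversion:
T-score = 50 + 10 * (19.1 / 13.9) = 50 + 191 / 13.9
T-score = 50 + 13.741
T-score = 63.741

63.741


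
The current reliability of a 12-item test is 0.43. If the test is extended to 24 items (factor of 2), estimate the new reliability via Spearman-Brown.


r_new = (n * rxx) / (1 + (n-1) * rxx)
r_new = (2 * 0.43) / (1 + 1 * 0.43)
r_new = 0.86 / 1.43
r_new = 0.6014

0.6014


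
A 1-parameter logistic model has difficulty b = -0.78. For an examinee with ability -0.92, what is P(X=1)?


theta - b = -0.92 - -0.78 = -0.14
exp(-(theta - b)) = exp(0.14) = 1.1503
P = 1 / (1 + 1.1503)
P = 0.4651

0.4651


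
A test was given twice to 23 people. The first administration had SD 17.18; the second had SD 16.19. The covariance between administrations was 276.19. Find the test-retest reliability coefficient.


r = cov(X,Y) / (SD_X * SD_Y)
r = 276.19 / (17.18 * 16.19)
r = 276.19 / 278.1442
r = 0.993

0.993


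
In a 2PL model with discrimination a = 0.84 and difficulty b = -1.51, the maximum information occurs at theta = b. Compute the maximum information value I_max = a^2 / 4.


For 2PL, max info at theta = b = -1.51
I_max = a^2 / 4 = 0.84^2 / 4
= 0.7056 / 4
I_max = 0.1764

0.1764


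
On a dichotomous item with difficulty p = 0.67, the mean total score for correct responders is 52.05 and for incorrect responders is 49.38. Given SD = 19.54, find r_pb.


q = 1 - p = 0.33
rpb = ((M1 - M0) / SD) * sqrt(p * q)
rpb = ((52.05 - 49.38) / 19.54) * sqrt(0.67 * 0.33)
rpb = 0.0643

0.0643


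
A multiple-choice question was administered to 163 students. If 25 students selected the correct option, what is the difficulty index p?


Item difficulty p = number correct / total examinees
p = 25 / 163
p = 0.1534

0.1534


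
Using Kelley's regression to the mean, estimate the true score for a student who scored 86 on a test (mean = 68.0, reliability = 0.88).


T_est = rxx * X + (1 - rxx) * mean
T_est = 0.88 * 86 + 0.12 * 68.0
T_est = 75.68 + 8.16
T_est = 83.84

83.84


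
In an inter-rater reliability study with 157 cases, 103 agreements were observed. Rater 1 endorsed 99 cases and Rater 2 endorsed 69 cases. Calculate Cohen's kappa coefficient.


P_o = 103/157 = 0.656051
P_e = (99*69 + 58*88) / 24649 = 0.484198
kappa = (P_o - P_e) / (1 - P_e)
kappa = (0.656051 - 0.484198) / (1 - 0.484198)
kappa = 0.3332

0.3332


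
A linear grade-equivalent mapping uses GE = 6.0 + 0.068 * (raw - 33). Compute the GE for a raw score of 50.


raw - median = 50 - 33 = 17
slope * diff = 0.068 * 17 = 1.156
GE = 6.0 + 1.156
GE = 7.156

7.156


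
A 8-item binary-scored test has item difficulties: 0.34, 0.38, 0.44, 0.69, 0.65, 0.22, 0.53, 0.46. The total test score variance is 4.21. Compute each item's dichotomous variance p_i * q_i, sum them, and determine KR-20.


For each item, compute p_i * q_i:
  Item 1: 0.34 * 0.66 = 0.2244
  Item 2: 0.38 * 0.62 = 0.2356
  Item 3: 0.44 * 0.56 = 0.2464
  Item 4: 0.69 * 0.31 = 0.2139
  Item 5: 0.65 * 0.35 = 0.2275
  Item 6: 0.22 * 0.78 = 0.1716
  Item 7: 0.53 * 0.47 = 0.2491
  Item 8: 0.46 * 0.54 = 0.2484
Sum(p_i * q_i) = 0.2244 + 0.2356 + 0.2464 + 0.2139 + 0.2275 + 0.1716 + 0.2491 + 0.2484 = 1.8169
KR-20 = (k/(k-1)) * (1 - Sum(p_i*q_i) / Var_total)
= (8/7) * (1 - 1.8169/4.21)
= 1.1429 * 0.5684
KR-20 = 0.6496

0.6496


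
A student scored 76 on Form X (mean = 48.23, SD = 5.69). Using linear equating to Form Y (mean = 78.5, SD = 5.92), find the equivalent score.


slope = SD_Y / SD_X = 5.92 / 5.69 ~ 1.0404
intercept = mean_Y - slope * mean_X = 78.5 - (5.92 / 5.69) * 48.23 ~ 28.3205
Y = slope * X + intercept. To avoid rounding drift from the rounded slope/intercept, evaluate the equivalent form Y = mean_Y + SD_Y * (X - mean_X) / SD_X at full precision:
Y = 78.5 + 5.92 * (76 - 48.23) / 5.69
Y = 78.5 + 5.92 * 27.77 / 5.69
Y = 78.5 + 164.3984 / 5.69
Y = 78.5 + 28.8925
Y = 107.3925

107.3925


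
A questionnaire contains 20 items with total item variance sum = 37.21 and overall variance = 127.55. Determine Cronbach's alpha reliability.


alpha = (k/(k-1)) * (1 - sum(si^2)/s_total^2)
= (20/19) * (1 - 37.21/127.55)
alpha = 0.7455

0.7455


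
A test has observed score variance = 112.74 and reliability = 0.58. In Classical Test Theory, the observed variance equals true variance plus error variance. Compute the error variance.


var_true = rxx * var_obs = 0.58 * 112.74 = 65.3892
var_error = var_obs - var_true
var_error = 112.74 - 65.3892
var_error = 47.3508

47.3508


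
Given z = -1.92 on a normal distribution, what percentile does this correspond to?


CDF(z) = 0.5 * (1 + erf(z/sqrt(2)))
erf(-1.3576) = -0.9451
CDF = 0.0274
Percentile rank = 0.0274 * 100 = 2.74

2.74


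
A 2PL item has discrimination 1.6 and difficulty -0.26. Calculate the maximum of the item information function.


For 2PL, max info at theta = b = -0.26
I_max = a^2 / 4 = 1.6^2 / 4
= 2.56 / 4
I_max = 0.64

0.64


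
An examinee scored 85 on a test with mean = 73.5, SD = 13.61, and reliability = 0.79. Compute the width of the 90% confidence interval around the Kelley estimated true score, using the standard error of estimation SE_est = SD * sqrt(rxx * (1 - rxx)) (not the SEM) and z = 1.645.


True score estimate = 0.79*85 + 0.21*73.5 = 82.585
SE_est = SD * sqrt(rxx * (1 - rxx)) = 13.61 * sqrt(0.79 * 0.21) = 13.61 * sqrt(0.1659) = 5.543465
CI = T_est +/- z * SE_est, so width = 2 * z * SE_est = 2 * 1.645 * 5.543465
Width = 18.238

18.238


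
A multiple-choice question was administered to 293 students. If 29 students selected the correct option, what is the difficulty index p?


Item difficulty p = number correct / total examinees
p = 29 / 293
p = 0.099

0.099


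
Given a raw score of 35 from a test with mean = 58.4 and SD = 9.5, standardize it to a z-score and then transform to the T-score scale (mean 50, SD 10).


z = (X - mean) / SD = (35 - 58.4) / 9.5
z = -23.4 / 9.5
z = -2.4632
T-score = T = 50 + 10z
Carry z at full precision (z = -23.4 / 9.5) into the conversion:
T-score = 50 + 10 * (-23.4 / 9.5) = 50 + -234 / 9.5
T-score = 50 + -24.6316
T-score = 25.3684

25.3684


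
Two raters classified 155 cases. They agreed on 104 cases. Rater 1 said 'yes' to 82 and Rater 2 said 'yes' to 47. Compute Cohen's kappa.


P_o = 104/155 = 0.670968
P_e = (82*47 + 73*108) / 24025 = 0.488574
kappa = (P_o - P_e) / (1 - P_e)
kappa = (0.670968 - 0.488574) / (1 - 0.488574)
kappa = 0.3566

0.3566


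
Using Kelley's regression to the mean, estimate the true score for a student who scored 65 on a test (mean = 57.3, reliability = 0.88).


T_est = rxx * X + (1 - rxx) * mean
T_est = 0.88 * 65 + 0.12 * 57.3
T_est = 57.2 + 6.876
T_est = 64.076

64.076


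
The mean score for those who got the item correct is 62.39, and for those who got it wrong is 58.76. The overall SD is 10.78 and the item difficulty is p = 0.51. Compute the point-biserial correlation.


q = 1 - p = 0.49
rpb = ((M1 - M0) / SD) * sqrt(p * q)
rpb = ((62.39 - 58.76) / 10.78) * sqrt(0.51 * 0.49)
rpb = 0.1683

0.1683


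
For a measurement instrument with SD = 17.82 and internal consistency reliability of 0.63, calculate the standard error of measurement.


SEM = SD * sqrt(1 - rxx)
SEM = 17.82 * sqrt(1 - 0.63)
SEM = 17.82 * sqrt(0.37) = 17.82 * 0.608276
SEM = 10.8395

10.8395


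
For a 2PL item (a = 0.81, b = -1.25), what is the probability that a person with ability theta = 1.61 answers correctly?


a*(theta - b) = 0.81 * (1.61 - -1.25) = 2.3166
exp(-2.3166) = 0.0986
P = 1 / (1 + 0.0986)
P = 0.9102

0.9102


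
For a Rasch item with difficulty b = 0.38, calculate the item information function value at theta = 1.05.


P = 1/(1+exp(-(1.05-0.38))) = 0.6615
I = P*(1-P) = 0.6615 * 0.3385
I = 0.2239

0.2239


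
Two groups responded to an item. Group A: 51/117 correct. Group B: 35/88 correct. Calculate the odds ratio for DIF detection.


Odds_A = 51/66 = 0.7727
Odds_B = 35/53 = 0.6604
OR = Odds_A / Odds_B = 0.7727 / 0.6604
Exactly, OR = (51 * 53) / (66 * 35) = 2703 / 2310
OR = 1.1701

1.1701


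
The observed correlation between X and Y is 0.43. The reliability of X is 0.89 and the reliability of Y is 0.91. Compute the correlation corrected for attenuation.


r_corrected = rxy / sqrt(rxx * ryy)
= 0.43 / sqrt(0.89 * 0.91)
= 0.43 / sqrt(0.8099)
= 0.43 / 0.899944
r_corrected = 0.4778

0.4778


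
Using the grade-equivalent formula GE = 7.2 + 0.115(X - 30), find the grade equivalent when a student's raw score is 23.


raw - median = 23 - 30 = -7
slope * diff = 0.115 * -7 = -0.805
GE = 7.2 + -0.805
GE = 6.395

6.395


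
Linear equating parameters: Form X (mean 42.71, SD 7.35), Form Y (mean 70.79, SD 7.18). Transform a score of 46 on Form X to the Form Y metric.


slope = SD_Y / SD_X = 7.18 / 7.35 ~ 0.9769
intercept = mean_Y - slope * mean_X = 70.79 - (7.18 / 7.35) * 42.71 ~ 29.0679
Y = slope * X + intercept. To avoid rounding drift from the rounded slope/intercept, evaluate the equivalent form Y = mean_Y + SD_Y * (X - mean_X) / SD_X at full precision:
Y = 70.79 + 7.18 * (46 - 42.71) / 7.35
Y = 70.79 + 7.18 * 3.29 / 7.35
Y = 70.79 + 23.6222 / 7.35
Y = 70.79 + 3.2139
Y = 74.0039

74.0039


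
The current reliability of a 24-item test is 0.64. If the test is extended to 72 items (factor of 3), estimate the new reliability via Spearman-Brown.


r_new = (n * rxx) / (1 + (n-1) * rxx)
r_new = (3 * 0.64) / (1 + 2 * 0.64)
r_new = 1.92 / 2.28
r_new = 0.8421

0.8421


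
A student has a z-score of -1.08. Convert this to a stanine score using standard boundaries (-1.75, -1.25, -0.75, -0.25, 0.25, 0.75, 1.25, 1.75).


Stanine boundaries: [-1.75, -1.25, -0.75, -0.25, 0.25, 0.75, 1.25, 1.75]
z = -1.08
Check each boundary:
  z >= -1.75 -> could be stanine 2
  z >= -1.25 -> could be stanine 3
  z < -0.75
  z < -0.25
  z < 0.25
  z < 0.75
  z < 1.25
  z < 1.75
Highest qualifying boundary gives stanine = 3

3


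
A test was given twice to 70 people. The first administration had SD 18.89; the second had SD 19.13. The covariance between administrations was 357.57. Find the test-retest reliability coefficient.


r = cov(X,Y) / (SD_X * SD_Y)
r = 357.57 / (18.89 * 19.13)
r = 357.57 / 361.3657
r = 0.9895

0.9895


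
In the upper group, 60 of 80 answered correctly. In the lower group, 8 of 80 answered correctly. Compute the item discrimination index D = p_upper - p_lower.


p_upper = 60/80 = 0.75
p_lower = 8/80 = 0.1
D = 0.75 - 0.1 = 0.65

0.65


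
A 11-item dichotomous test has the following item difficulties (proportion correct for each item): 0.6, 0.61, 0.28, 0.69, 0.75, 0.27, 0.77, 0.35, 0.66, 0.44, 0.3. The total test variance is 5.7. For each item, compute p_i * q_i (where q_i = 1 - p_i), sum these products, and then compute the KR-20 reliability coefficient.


For each item, compute p_i * q_i:
  Item 1: 0.6 * 0.4 = 0.24
  Item 2: 0.61 * 0.39 = 0.2379
  Item 3: 0.28 * 0.72 = 0.2016
  Item 4: 0.69 * 0.31 = 0.2139
  Item 5: 0.75 * 0.25 = 0.1875
  Item 6: 0.27 * 0.73 = 0.1971
  Item 7: 0.77 * 0.23 = 0.1771
  Item 8: 0.35 * 0.65 = 0.2275
  Item 9: 0.66 * 0.34 = 0.2244
  Item 10: 0.44 * 0.56 = 0.2464
  Item 11: 0.3 * 0.7 = 0.21
Sum(p_i * q_i) = 0.24 + 0.2379 + 0.2016 + 0.2139 + 0.1875 + 0.1971 + 0.1771 + 0.2275 + 0.2244 + 0.2464 + 0.21 = 2.3634
KR-20 = (k/(k-1)) * (1 - Sum(p_i*q_i) / Var_total)
= (11/10) * (1 - 2.3634/5.7)
= 1.1 * 0.5854
KR-20 = 0.6439

0.6439


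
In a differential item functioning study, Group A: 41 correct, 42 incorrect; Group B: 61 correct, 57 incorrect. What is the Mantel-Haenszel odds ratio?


Odds_A = 41/42 = 0.9762
Odds_B = 61/57 = 1.0702
OR = Odds_A / Odds_B = 0.9762 / 1.0702
Exactly, OR = (41 * 57) / (42 * 61) = 2337 / 2562
OR = 0.9122

0.9122


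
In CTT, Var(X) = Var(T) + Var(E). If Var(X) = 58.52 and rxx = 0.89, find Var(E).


var_true = rxx * var_obs = 0.89 * 58.52 = 52.0828
var_error = var_obs - var_true
var_error = 58.52 - 52.0828
var_error = 6.4372

6.4372


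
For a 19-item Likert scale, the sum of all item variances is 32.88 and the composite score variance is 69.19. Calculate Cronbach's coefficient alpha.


alpha = (k/(k-1)) * (1 - sum(si^2)/s_total^2)
= (19/18) * (1 - 32.88/69.19)
alpha = 0.5539

0.5539


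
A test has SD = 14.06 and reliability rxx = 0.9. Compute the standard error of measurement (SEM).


SEM = SD * sqrt(1 - rxx)
SEM = 14.06 * sqrt(1 - 0.9)
SEM = 14.06 * sqrt(0.1) = 14.06 * 0.316228
SEM = 4.4462

4.4462


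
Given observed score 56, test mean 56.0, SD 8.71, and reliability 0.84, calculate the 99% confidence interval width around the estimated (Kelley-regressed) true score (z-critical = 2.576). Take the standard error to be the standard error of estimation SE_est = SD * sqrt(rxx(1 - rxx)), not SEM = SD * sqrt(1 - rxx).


True score estimate = 0.84*56 + 0.16*56.0 = 56.0
SE_est = SD * sqrt(rxx * (1 - rxx)) = 8.71 * sqrt(0.84 * 0.16) = 8.71 * sqrt(0.1344) = 3.193139
CI = T_est +/- z * SE_est, so width = 2 * z * SE_est = 2 * 2.576 * 3.193139
Width = 16.4511

16.4511


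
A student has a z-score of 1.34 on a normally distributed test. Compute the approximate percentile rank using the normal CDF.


CDF(z) = 0.5 * (1 + erf(z/sqrt(2)))
erf(0.9475) = 0.8198
CDF = 0.9099
Percentile rank = 0.9099 * 100 = 90.99

90.99


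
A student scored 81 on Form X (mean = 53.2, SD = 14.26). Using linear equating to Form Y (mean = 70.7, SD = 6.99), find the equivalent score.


slope = SD_Y / SD_X = 6.99 / 14.26 ~ 0.4902
intercept = mean_Y - slope * mean_X = 70.7 - (6.99 / 14.26) * 53.2 ~ 44.6223
Y = slope * X + intercept. To avoid rounding drift from the rounded slope/intercept, evaluate the equivalent form Y = mean_Y + SD_Y * (X - mean_X) / SD_X at full precision:
Y = 70.7 + 6.99 * (81 - 53.2) / 14.26
Y = 70.7 + 6.99 * 27.8 / 14.26
Y = 70.7 + 194.322 / 14.26
Y = 70.7 + 13.6271
Y = 84.3271

84.3271


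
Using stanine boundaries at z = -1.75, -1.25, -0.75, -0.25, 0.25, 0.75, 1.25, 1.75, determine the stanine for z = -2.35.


Stanine boundaries: [-1.75, -1.25, -0.75, -0.25, 0.25, 0.75, 1.25, 1.75]
z = -2.35
Check each boundary:
  z < -1.75
  z < -1.25
  z < -0.75
  z < -0.25
  z < 0.25
  z < 0.75
  z < 1.25
  z < 1.75
Highest qualifying boundary gives stanine = 1

1


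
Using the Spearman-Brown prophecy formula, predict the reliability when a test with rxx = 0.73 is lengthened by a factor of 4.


r_new = (n * rxx) / (1 + (n-1) * rxx)
r_new = (4 * 0.73) / (1 + 3 * 0.73)
r_new = 2.92 / 3.19
r_new = 0.9154

0.9154


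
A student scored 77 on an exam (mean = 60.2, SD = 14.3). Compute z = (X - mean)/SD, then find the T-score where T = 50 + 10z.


z = (X - mean) / SD = (77 - 60.2) / 14.3
z = 16.8 / 14.3
z = 1.1748
T-score = T = 50 + 10z
Carry z at full precision (z = 16.8 / 14.3) into the conversion:
T-score = 50 + 10 * (16.8 / 14.3) = 50 + 168 / 14.3
T-score = 50 + 11.7483
T-score = 61.7483

61.7483


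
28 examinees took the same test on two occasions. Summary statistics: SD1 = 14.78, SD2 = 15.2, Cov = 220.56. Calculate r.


r = cov(X,Y) / (SD_X * SD_Y)
r = 220.56 / (14.78 * 15.2)
r = 220.56 / 224.656
r = 0.9818

0.9818


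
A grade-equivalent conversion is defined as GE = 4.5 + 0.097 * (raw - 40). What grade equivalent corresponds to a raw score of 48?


raw - median = 48 - 40 = 8
slope * diff = 0.097 * 8 = 0.776
GE = 4.5 + 0.776
GE = 5.276

5.276


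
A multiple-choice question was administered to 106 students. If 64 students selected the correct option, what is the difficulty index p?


Item difficulty p = number correct / total examinees
p = 64 / 106
p = 0.6038

0.6038


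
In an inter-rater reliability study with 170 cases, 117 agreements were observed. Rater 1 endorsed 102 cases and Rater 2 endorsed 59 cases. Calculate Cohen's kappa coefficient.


P_o = 117/170 = 0.688235
P_e = (102*59 + 68*111) / 28900 = 0.469412
kappa = (P_o - P_e) / (1 - P_e)
kappa = (0.688235 - 0.469412) / (1 - 0.469412)
kappa = 0.4124

0.4124


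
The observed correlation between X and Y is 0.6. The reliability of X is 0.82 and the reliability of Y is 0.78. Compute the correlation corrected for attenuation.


r_corrected = rxy / sqrt(rxx * ryy)
= 0.6 / sqrt(0.82 * 0.78)
= 0.6 / sqrt(0.6396)
= 0.6 / 0.79975
r_corrected = 0.7502

0.7502


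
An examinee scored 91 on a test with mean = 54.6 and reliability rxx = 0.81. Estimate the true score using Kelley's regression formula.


T_est = rxx * X + (1 - rxx) * mean
T_est = 0.81 * 91 + 0.19 * 54.6
T_est = 73.71 + 10.374
T_est = 84.084

84.084


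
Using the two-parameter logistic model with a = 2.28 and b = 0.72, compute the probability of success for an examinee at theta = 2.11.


a*(theta - b) = 2.28 * (2.11 - 0.72) = 3.1692
exp(-3.1692) = 0.042
P = 1 / (1 + 0.042)
P = 0.9597

0.9597


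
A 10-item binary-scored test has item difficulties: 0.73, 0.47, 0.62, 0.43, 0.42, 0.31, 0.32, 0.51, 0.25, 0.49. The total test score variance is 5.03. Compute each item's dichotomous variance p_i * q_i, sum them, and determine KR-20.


For each item, compute p_i * q_i:
  Item 1: 0.73 * 0.27 = 0.1971
  Item 2: 0.47 * 0.53 = 0.2491
  Item 3: 0.62 * 0.38 = 0.2356
  Item 4: 0.43 * 0.57 = 0.2451
  Item 5: 0.42 * 0.58 = 0.2436
  Item 6: 0.31 * 0.69 = 0.2139
  Item 7: 0.32 * 0.68 = 0.2176
  Item 8: 0.51 * 0.49 = 0.2499
  Item 9: 0.25 * 0.75 = 0.1875
  Item 10: 0.49 * 0.51 = 0.2499
Sum(p_i * q_i) = 0.1971 + 0.2491 + 0.2356 + 0.2451 + 0.2436 + 0.2139 + 0.2176 + 0.2499 + 0.1875 + 0.2499 = 2.2893
KR-20 = (k/(k-1)) * (1 - Sum(p_i*q_i) / Var_total)
= (10/9) * (1 - 2.2893/5.03)
= 1.1111 * 0.5449
KR-20 = 0.6054

0.6054


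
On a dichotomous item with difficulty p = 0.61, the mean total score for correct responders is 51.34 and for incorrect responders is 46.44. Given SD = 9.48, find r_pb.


q = 1 - p = 0.39
rpb = ((M1 - M0) / SD) * sqrt(p * q)
rpb = ((51.34 - 46.44) / 9.48) * sqrt(0.61 * 0.39)
rpb = 0.2521

0.2521


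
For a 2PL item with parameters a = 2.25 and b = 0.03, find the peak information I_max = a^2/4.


For 2PL, max info at theta = b = 0.03
I_max = a^2 / 4 = 2.25^2 / 4
= 5.0625 / 4
I_max = 1.2656

1.2656


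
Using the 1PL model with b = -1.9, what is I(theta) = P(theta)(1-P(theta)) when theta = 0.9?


P = 1/(1+exp(-(0.9--1.9))) = 0.9427
I = P*(1-P) = 0.9427 * 0.0573
I = 0.054

0.054


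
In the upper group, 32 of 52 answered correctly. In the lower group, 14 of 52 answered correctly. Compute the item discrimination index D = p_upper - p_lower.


p_upper = 32/52 = 0.6154
p_lower = 14/52 = 0.2692
D = 0.6154 - 0.2692 = 0.3462

0.3462


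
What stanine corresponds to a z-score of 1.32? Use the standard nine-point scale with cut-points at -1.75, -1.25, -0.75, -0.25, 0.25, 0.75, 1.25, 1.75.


Stanine boundaries: [-1.75, -1.25, -0.75, -0.25, 0.25, 0.75, 1.25, 1.75]
z = 1.32
Check each boundary:
  z >= -1.75 -> could be stanine 2
  z >= -1.25 -> could be stanine 3
  z >= -0.75 -> could be stanine 4
  z >= -0.25 -> could be stanine 5
  z >= 0.25 -> could be stanine 6
  z >= 0.75 -> could be stanine 7
  z >= 1.25 -> could be stanine 8
  z < 1.75
Highest qualifying boundary gives stanine = 8

8


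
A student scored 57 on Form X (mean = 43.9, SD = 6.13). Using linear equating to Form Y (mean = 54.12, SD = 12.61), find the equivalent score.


slope = SD_Y / SD_X = 12.61 / 6.13 ~ 2.0571
intercept = mean_Y - slope * mean_X = 54.12 - (12.61 / 6.13) * 43.9 ~ -36.1865
Y = slope * X + intercept. To avoid rounding drift from the rounded slope/intercept, evaluate the equivalent form Y = mean_Y + SD_Y * (X - mean_X) / SD_X at full precision:
Y = 54.12 + 12.61 * (57 - 43.9) / 6.13
Y = 54.12 + 12.61 * 13.1 / 6.13
Y = 54.12 + 165.191 / 6.13
Y = 54.12 + 26.948
Y = 81.068

81.068


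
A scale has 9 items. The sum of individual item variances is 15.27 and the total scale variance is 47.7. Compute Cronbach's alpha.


alpha = (k/(k-1)) * (1 - sum(si^2)/s_total^2)
= (9/8) * (1 - 15.27/47.7)
alpha = 0.7649

0.7649


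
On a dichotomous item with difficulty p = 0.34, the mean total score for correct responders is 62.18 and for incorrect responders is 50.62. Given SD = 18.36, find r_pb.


q = 1 - p = 0.66
rpb = ((M1 - M0) / SD) * sqrt(p * q)
rpb = ((62.18 - 50.62) / 18.36) * sqrt(0.34 * 0.66)
rpb = 0.2983

0.2983


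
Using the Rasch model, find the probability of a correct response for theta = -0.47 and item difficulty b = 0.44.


theta - b = -0.47 - 0.44 = -0.91
exp(-(theta - b)) = exp(0.91) = 2.4843
P = 1 / (1 + 2.4843)
P = 0.287

0.287


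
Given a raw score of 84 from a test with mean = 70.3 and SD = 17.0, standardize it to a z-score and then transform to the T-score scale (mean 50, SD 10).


z = (X - mean) / SD = (84 - 70.3) / 17.0
z = 13.7 / 17.0
z = 0.8059
T-score = T = 50 + 10z
Carry z at full precision (z = 13.7 / 17.0) into the conversion:
T-score = 50 + 10 * (13.7 / 17.0) = 50 + 137 / 17.0
T-score = 50 + 8.0588
T-score = 58.0588

58.0588


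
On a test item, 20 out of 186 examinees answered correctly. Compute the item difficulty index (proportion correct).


Item difficulty p = number correct / total examinees
p = 20 / 186
p = 0.1075

0.1075


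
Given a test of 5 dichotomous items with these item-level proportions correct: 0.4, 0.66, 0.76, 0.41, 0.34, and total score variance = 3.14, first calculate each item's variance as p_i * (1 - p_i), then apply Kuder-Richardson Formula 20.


For each item, compute p_i * q_i:
  Item 1: 0.4 * 0.6 = 0.24
  Item 2: 0.66 * 0.34 = 0.2244
  Item 3: 0.76 * 0.24 = 0.1824
  Item 4: 0.41 * 0.59 = 0.2419
  Item 5: 0.34 * 0.66 = 0.2244
Sum(p_i * q_i) = 0.24 + 0.2244 + 0.1824 + 0.2419 + 0.2244 = 1.1131
KR-20 = (k/(k-1)) * (1 - Sum(p_i*q_i) / Var_total)
= (5/4) * (1 - 1.1131/3.14)
= 1.25 * 0.6455
KR-20 = 0.8069

0.8069


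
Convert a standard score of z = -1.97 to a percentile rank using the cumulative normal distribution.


CDF(z) = 0.5 * (1 + erf(z/sqrt(2)))
erf(-1.393) = -0.9512
CDF = 0.0244
Percentile rank = 0.0244 * 100 = 2.44

2.44


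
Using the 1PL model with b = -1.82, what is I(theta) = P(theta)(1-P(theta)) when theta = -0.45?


P = 1/(1+exp(-(-0.45--1.82))) = 0.7974
I = P*(1-P) = 0.7974 * 0.2026
I = 0.1616

0.1616


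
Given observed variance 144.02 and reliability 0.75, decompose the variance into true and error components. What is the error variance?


var_true = rxx * var_obs = 0.75 * 144.02 = 108.015
var_error = var_obs - var_true
var_error = 144.02 - 108.015
var_error = 36.005

36.005


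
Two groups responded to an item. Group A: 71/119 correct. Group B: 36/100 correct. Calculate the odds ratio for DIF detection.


Odds_A = 71/48 = 1.4792
Odds_B = 36/64 = 0.5625
OR = Odds_A / Odds_B = 1.4792 / 0.5625
Exactly, OR = (71 * 64) / (48 * 36) = 4544 / 1728
OR = 2.6296

2.6296
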